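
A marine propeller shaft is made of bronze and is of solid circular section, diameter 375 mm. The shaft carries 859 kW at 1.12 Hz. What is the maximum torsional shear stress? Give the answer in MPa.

11.8 MPa

ω = 2π·1.12 = 7.037 rad/s, so T = P/ω = 859×10³ / 7.037 = 122100 N·m.
J = πd⁴/32 = π(0.375)⁴/32 = 1.941×10^-3 m⁴.
τ_max = T·r/J = 122100 × 0.188 / 1.941×10^-3 = 1.179×10^7 Pa.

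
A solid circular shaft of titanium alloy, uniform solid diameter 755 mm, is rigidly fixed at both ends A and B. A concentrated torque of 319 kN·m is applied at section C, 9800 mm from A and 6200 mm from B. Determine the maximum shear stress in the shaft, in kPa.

With uniform GJ and both ends fixed, compatibility θ_AC = θ_CB gives T_A·a = T_B·b, together with T_A + T_B = T₀.
T_A = T₀·b/(a+b) = 319000·6200/16000 = 123600 N·m; T_B = 195400 N·m.
τ in each portion: τ_AC = 1.46×10^6 Pa, τ_CB = 2.31×10^6 Pa; maximum is in CB.
τ_max = T_CB·r/J = 195400·0.378/0.0319 = 2.312×10^6 Pa.

2310 kPa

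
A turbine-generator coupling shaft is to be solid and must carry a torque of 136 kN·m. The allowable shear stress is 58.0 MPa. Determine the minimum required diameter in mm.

229 mm

For a solid shaft τ_max = 16T/(πd³), so d = (16T/(π τ_allow))^(1/3) = (16·136000/(π·5.80×10^7))^(1/3) = 0.2286 m.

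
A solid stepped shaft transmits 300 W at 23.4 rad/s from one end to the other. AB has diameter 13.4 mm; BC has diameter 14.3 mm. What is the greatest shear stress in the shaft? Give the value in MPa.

27.1 MPa

ω = 23.4 rad/s, so T = P/ω = 300 / 23.40 = 12.82 N·m.
Under the same torque, τ_max = 16T/(πd³) is largest where d is smallest — segment AB (d = 13.4 mm).
τ_max = 16·12.82/(π·(0.0134)³) = 2.714×10^7 Pa.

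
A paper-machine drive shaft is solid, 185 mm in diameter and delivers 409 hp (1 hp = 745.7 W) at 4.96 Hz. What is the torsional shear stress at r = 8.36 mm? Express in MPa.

0.711 MPa

ω = 2π·4.96 = 31.16 rad/s, so T = P/ω = 409×745.7 / 31.16 = 9786 N·m.
J = πd⁴/32 = π(0.185)⁴/32 = 1.150×10^-4 m⁴.
Shear stress varies linearly with radius: τ = T·r/J = 9786 × 0.00836 / 1.150×10^-4 = 7.115×10^5 Pa.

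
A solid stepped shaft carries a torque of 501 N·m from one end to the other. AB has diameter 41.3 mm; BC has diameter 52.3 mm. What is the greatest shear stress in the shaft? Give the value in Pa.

Under the same torque, τ_max = 16T/(πd³) is largest where d is smallest — segment AB (d = 41.3 mm).
τ_max = 16·501.0/(π·(0.0413)³) = 3.622×10^7 Pa.

3.62e7 Pa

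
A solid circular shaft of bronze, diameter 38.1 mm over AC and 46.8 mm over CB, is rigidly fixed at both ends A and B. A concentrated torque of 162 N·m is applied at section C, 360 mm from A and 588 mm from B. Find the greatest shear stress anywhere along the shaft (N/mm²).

6.23 N/mm²

Compatibility: T_A·a/J_AC = T_B·b/J_CB with T_A + T_B = T₀.
J_AC = 2.07×10^-7 m⁴, J_CB = 4.71×10^-7 m⁴, so T_A = T₀·(J_AC/a)/((J_AC/a)+(J_CB/b)) = 67.67 N·m, T_B = 94.33 N·m.
τ in each portion: τ_AC = 6.23×10^6 Pa, τ_CB = 4.69×10^6 Pa; maximum is in AC.
τ_max = T_AC·r/J = 67.67·0.0191/2.07×10^-7 = 6.232×10^6 Pa.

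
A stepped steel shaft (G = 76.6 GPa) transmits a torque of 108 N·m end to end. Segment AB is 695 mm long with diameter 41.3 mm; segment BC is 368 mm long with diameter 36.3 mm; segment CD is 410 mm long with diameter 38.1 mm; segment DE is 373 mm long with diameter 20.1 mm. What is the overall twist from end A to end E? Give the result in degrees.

2.41°

J_AB = π(0.0413)⁴/32 = 2.86×10^-7 m⁴; J_BC = π(0.0363)⁴/32 = 1.70×10^-7 m⁴; J_CD = π(0.0381)⁴/32 = 2.07×10^-7 m⁴; J_DE = π(0.0201)⁴/32 = 1.60×10^-8 m⁴.
θ = (T/G)·Σ L_i/J_i = (108.0/76.6×10⁹)·(0.695/2.86×10^-7 + 0.368/1.70×10^-7 + 0.410/2.07×10^-7 + 0.373/1.60×10^-8) = 0.04209 rad.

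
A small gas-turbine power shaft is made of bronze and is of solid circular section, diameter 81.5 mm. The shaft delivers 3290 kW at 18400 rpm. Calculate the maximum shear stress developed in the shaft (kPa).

ω = 2π·18400/60 = 1927 rad/s, so T = P/ω = 3290×10³ / 1927 = 1707 N·m.
J = πd⁴/32 = π(0.0815)⁴/32 = 4.331×10^-6 m⁴.
τ_max = T·r/J = 1707 × 0.0408 / 4.331×10^-6 = 1.606×10^7 Pa.

16100 kPa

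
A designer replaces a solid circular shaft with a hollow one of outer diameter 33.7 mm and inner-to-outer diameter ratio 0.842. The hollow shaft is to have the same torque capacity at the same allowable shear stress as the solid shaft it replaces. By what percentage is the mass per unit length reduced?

53.6 %

Equal τ_max and T ⇒ the solid shaft needs d_s³ = d_o³(1−k⁴), so d_s = 33.7·(1−0.842⁴)^(1/3) = 26.70 mm.
Area ratio A_h/A_s = d_o²(1−k²)/d_s² = (1−k²)/(1−k⁴)^(2/3) = 0.4636.
Mass saving = 1 − 0.4636 = 53.6 %.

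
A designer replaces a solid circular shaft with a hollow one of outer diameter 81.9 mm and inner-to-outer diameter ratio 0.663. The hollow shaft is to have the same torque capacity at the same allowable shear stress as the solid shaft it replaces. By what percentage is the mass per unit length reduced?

35.3 %

Equal τ_max and T ⇒ the solid shaft needs d_s³ = d_o³(1−k⁴), so d_s = 81.9·(1−0.663⁴)^(1/3) = 76.24 mm.
Area ratio A_h/A_s = d_o²(1−k²)/d_s² = (1−k²)/(1−k⁴)^(2/3) = 0.6467.
Mass saving = 1 − 0.6467 = 35.3 %.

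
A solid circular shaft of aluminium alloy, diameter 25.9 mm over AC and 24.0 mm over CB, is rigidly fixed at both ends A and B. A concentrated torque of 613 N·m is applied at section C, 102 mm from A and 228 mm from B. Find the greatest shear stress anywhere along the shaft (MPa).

Compatibility: T_A·a/J_AC = T_B·b/J_CB with T_A + T_B = T₀.
J_AC = 4.42×10^-8 m⁴, J_CB = 3.26×10^-8 m⁴, so T_A = T₀·(J_AC/a)/((J_AC/a)+(J_CB/b)) = 461.0 N·m, T_B = 152.0 N·m.
τ in each portion: τ_AC = 1.35×10^8 Pa, τ_CB = 5.60×10^7 Pa; maximum is in AC.
τ_max = T_AC·r/J = 461.0·0.0129/4.42×10^-8 = 1.351×10^8 Pa.

135 MPa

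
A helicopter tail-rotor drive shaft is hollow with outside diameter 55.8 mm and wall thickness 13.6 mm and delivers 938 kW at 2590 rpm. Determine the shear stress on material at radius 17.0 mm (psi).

ω = 2π·2590/60 = 271.2 rad/s, so T = P/ω = 938×10³ / 271.2 = 3458 N·m.
J = π(d_o⁴ − d_i⁴)/32 = π(0.0558⁴ − 0.0286⁴)/32 = 8.861×10^-7 m⁴.
Shear stress varies linearly with radius: τ = T·r/J = 3458 × 0.0170 / 8.861×10^-7 = 6.635×10^7 Pa.

9620 psi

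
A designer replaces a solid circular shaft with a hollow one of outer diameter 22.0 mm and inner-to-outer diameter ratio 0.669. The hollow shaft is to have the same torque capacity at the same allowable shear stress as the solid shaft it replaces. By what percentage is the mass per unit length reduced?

Equal τ_max and T ⇒ the solid shaft needs d_s³ = d_o³(1−k⁴), so d_s = 22.0·(1−0.669⁴)^(1/3) = 20.42 mm.
Area ratio A_h/A_s = d_o²(1−k²)/d_s² = (1−k²)/(1−k⁴)^(2/3) = 0.6412.
Mass saving = 1 − 0.6412 = 35.9 %.

35.9 %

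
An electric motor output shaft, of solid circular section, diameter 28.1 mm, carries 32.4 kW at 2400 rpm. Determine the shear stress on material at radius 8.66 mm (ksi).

ω = 2π·2400/60 = 251.3 rad/s, so T = P/ω = 32.4×10³ / 251.3 = 128.9 N·m.
J = πd⁴/32 = π(0.0281)⁴/32 = 6.121×10^-8 m⁴.
Shear stress varies linearly with radius: τ = T·r/J = 128.9 × 0.00866 / 6.121×10^-8 = 1.824×10^7 Pa.

2.65 ksi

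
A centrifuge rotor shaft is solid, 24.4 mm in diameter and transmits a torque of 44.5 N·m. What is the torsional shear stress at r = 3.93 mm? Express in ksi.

0.729 ksi

J = πd⁴/32 = π(0.0244)⁴/32 = 3.480×10^-8 m⁴.
Shear stress varies linearly with radius: τ = T·r/J = 44.50 × 0.00393 / 3.480×10^-8 = 5.026×10^6 Pa.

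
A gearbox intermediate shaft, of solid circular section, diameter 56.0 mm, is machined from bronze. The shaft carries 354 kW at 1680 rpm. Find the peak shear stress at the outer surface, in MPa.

ω = 2π·1680/60 = 175.9 rad/s, so T = P/ω = 354×10³ / 175.9 = 2012 N·m.
J = πd⁴/32 = π(0.0560)⁴/32 = 9.655×10^-7 m⁴.
τ_max = T·r/J = 2012 × 0.0280 / 9.655×10^-7 = 5.835×10^7 Pa.

58.4 MPa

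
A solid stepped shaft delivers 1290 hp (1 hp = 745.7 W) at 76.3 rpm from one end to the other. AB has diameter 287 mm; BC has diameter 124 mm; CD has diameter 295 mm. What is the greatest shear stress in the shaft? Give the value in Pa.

ω = 2π·76.3/60 = 7.990 rad/s, so T = P/ω = 1290×745.7 / 7.990 = 120400 N·m.
Under the same torque, τ_max = 16T/(πd³) is largest where d is smallest — segment BC (d = 124 mm).
τ_max = 16·120400/(π·(0.124)³) = 3.216×10^8 Pa.

3.22e8 Pa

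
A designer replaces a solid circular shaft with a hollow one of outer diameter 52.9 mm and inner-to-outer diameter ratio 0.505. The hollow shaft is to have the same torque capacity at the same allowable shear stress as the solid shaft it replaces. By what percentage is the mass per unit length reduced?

22.1 %

Equal τ_max and T ⇒ the solid shaft needs d_s³ = d_o³(1−k⁴), so d_s = 52.9·(1−0.505⁴)^(1/3) = 51.73 mm.
Area ratio A_h/A_s = d_o²(1−k²)/d_s² = (1−k²)/(1−k⁴)^(2/3) = 0.7791.
Mass saving = 1 − 0.7791 = 22.1 %.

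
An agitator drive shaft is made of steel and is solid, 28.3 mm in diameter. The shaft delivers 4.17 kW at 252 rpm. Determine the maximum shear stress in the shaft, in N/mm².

ω = 2π·252/60 = 26.39 rad/s, so T = P/ω = 4.17×10³ / 26.39 = 158.0 N·m.
J = πd⁴/32 = π(0.0283)⁴/32 = 6.297×10^-8 m⁴.
τ_max = T·r/J = 158.0 × 0.0142 / 6.297×10^-8 = 3.551×10^7 Pa.

35.5 N/mm²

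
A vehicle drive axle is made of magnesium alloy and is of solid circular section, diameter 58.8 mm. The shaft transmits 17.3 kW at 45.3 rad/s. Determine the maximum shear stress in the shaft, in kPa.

9570 kPa

ω = 45.3 rad/s, so T = P/ω = 17.3×10³ / 45.30 = 381.9 N·m.
J = πd⁴/32 = π(0.0588)⁴/32 = 1.174×10^-6 m⁴.
τ_max = T·r/J = 381.9 × 0.0294 / 1.174×10^-6 = 9.567×10^6 Pa.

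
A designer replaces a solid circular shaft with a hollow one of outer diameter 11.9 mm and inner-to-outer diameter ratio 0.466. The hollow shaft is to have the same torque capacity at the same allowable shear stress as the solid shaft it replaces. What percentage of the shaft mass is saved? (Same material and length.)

19.2 %

Equal τ_max and T ⇒ the solid shaft needs d_s³ = d_o³(1−k⁴), so d_s = 11.9·(1−0.466⁴)^(1/3) = 11.71 mm.
Area ratio A_h/A_s = d_o²(1−k²)/d_s² = (1−k²)/(1−k⁴)^(2/3) = 0.8085.
Mass saving = 1 − 0.8085 = 19.2 %.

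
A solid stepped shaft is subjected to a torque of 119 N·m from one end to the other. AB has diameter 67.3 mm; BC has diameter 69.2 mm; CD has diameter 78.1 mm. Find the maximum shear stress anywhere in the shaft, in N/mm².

1.99 N/mm²

Under the same torque, τ_max = 16T/(πd³) is largest where d is smallest — segment AB (d = 67.3 mm).
τ_max = 16·119.0/(π·(0.0673)³) = 1.988×10^6 Pa.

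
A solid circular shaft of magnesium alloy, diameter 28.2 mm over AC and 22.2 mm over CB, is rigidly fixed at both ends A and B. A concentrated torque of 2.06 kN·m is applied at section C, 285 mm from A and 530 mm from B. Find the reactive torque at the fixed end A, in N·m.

1710 N·m

Compatibility: T_A·a/J_AC = T_B·b/J_CB with T_A + T_B = T₀.
J_AC = 6.21×10^-8 m⁴, J_CB = 2.38×10^-8 m⁴, so T_A = T₀·(J_AC/a)/((J_AC/a)+(J_CB/b)) = 1707 N·m, T_B = 352.6 N·m.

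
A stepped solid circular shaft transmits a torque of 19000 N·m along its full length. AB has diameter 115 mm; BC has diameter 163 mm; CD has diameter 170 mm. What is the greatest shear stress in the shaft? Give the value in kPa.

63600 kPa

Under the same torque, τ_max = 16T/(πd³) is largest where d is smallest — segment AB (d = 115 mm).
τ_max = 16·19000/(π·(0.115)³) = 6.363×10^7 Pa.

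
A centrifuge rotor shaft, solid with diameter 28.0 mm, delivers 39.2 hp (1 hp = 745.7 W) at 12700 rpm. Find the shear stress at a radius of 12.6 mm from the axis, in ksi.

ω = 2π·12700/60 = 1330 rad/s, so T = P/ω = 39.2×745.7 / 1330 = 21.98 N·m.
J = πd⁴/32 = π(0.0280)⁴/32 = 6.034×10^-8 m⁴.
Shear stress varies linearly with radius: τ = T·r/J = 21.98 × 0.0126 / 6.034×10^-8 = 4.589×10^6 Pa.

0.666 ksi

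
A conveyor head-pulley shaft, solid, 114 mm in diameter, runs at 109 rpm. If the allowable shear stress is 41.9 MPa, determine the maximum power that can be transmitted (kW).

J = πd⁴/32 = π(0.114)⁴/32 = 1.658×10^-5 m⁴.
T_max = τ_allow·J/r = 4.19×10^7 × 1.658×10^-5 / 0.0570 = 12190 N·m.
ω = 2π·109/60 = 11.41 rad/s, so P_max = T_max·ω = 1.391×10^5 W.

139 kW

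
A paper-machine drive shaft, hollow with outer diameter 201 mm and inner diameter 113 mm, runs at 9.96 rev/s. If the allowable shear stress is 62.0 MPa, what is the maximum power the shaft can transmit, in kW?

5570 kW

J = π(d_o⁴ − d_i⁴)/32 = π(0.201⁴ − 0.113⁴)/32 = 1.442×10^-4 m⁴.
T_max = τ_allow·J/r = 6.20×10^7 × 1.442×10^-4 / 0.101 = 88980 N·m.
ω = 2π·9.96 = 62.58 rad/s, so P_max = T_max·ω = 5.569×10^6 W.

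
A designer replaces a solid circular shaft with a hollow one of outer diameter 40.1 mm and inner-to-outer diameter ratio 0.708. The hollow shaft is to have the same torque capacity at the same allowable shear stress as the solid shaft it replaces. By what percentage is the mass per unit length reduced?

Equal τ_max and T ⇒ the solid shaft needs d_s³ = d_o³(1−k⁴), so d_s = 40.1·(1−0.708⁴)^(1/3) = 36.41 mm.
Area ratio A_h/A_s = d_o²(1−k²)/d_s² = (1−k²)/(1−k⁴)^(2/3) = 0.6049.
Mass saving = 1 − 0.6049 = 39.5 %.

39.5 %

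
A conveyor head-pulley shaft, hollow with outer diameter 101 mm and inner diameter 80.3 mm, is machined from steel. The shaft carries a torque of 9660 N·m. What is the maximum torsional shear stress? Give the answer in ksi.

J = π(d_o⁴ − d_i⁴)/32 = π(0.101⁴ − 0.0803⁴)/32 = 6.134×10^-6 m⁴.
τ_max = T·r/J = 9660 × 0.0505 / 6.134×10^-6 = 7.953×10^7 Pa.

11.5 ksi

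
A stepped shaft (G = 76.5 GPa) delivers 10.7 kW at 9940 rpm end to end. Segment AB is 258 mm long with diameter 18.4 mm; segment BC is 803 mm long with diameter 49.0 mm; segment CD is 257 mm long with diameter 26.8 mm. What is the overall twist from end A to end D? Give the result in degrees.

ω = 2π·9940/60 = 1041 rad/s, so T = P/ω = 10.7×10³ / 1041 = 10.28 N·m.
J_AB = π(0.0184)⁴/32 = 1.13×10^-8 m⁴; J_BC = π(0.0490)⁴/32 = 5.66×10^-7 m⁴; J_CD = π(0.0268)⁴/32 = 5.06×10^-8 m⁴.
θ = (T/G)·Σ L_i/J_i = (10.28/76.5×10⁹)·(0.258/1.13×10^-8 + 0.803/5.66×10^-7 + 0.257/5.06×10^-8) = 3.953×10^-3 rad.

0.227°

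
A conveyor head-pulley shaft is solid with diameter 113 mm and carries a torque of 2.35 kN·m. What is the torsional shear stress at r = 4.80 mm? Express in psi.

J = πd⁴/32 = π(0.113)⁴/32 = 1.601×10^-5 m⁴.
Shear stress varies linearly with radius: τ = T·r/J = 2350 × 0.00480 / 1.601×10^-5 = 7.047×10^5 Pa.

102 psi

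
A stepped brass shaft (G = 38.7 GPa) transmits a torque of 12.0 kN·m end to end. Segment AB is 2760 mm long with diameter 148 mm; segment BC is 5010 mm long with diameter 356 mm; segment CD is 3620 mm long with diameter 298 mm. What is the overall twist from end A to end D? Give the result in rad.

0.0206 rad

J_AB = π(0.148)⁴/32 = 4.71×10^-5 m⁴; J_BC = π(0.356)⁴/32 = 1.58×10^-3 m⁴; J_CD = π(0.298)⁴/32 = 7.74×10^-4 m⁴.
θ = (T/G)·Σ L_i/J_i = (12000/38.7×10⁹)·(2.76/4.71×10^-5 + 5.01/1.58×10^-3 + 3.62/7.74×10^-4) = 0.02060 rad.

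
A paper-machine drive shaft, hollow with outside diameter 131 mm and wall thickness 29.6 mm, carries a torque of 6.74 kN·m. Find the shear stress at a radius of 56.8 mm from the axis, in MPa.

J = π(d_o⁴ − d_i⁴)/32 = π(0.131⁴ − 0.0718⁴)/32 = 2.630×10^-5 m⁴.
Shear stress varies linearly with radius: τ = T·r/J = 6740 × 0.0568 / 2.630×10^-5 = 1.455×10^7 Pa.

14.6 MPa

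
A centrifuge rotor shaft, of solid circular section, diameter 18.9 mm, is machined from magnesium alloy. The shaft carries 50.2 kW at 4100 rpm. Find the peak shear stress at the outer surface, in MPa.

ω = 2π·4100/60 = 429.4 rad/s, so T = P/ω = 50.2×10³ / 429.4 = 116.9 N·m.
J = πd⁴/32 = π(0.0189)⁴/32 = 1.253×10^-8 m⁴.
τ_max = T·r/J = 116.9 × 0.00945 / 1.253×10^-8 = 8.820×10^7 Pa.

88.2 MPa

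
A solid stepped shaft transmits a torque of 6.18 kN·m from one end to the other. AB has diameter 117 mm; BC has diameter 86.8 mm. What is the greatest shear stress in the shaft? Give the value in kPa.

Under the same torque, τ_max = 16T/(πd³) is largest where d is smallest — segment BC (d = 86.8 mm).
τ_max = 16·6180/(π·(0.0868)³) = 4.813×10^7 Pa.

48100 kPa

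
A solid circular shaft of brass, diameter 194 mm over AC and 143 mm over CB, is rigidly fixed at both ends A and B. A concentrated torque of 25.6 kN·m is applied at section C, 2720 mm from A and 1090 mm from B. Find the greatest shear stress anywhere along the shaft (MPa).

Compatibility: T_A·a/J_AC = T_B·b/J_CB with T_A + T_B = T₀.
J_AC = 1.39×10^-4 m⁴, J_CB = 4.11×10^-5 m⁴, so T_A = T₀·(J_AC/a)/((J_AC/a)+(J_CB/b)) = 14740 N·m, T_B = 10860 N·m.
τ in each portion: τ_AC = 1.03×10^7 Pa, τ_CB = 1.89×10^7 Pa; maximum is in CB.
τ_max = T_CB·r/J = 10860·0.0715/4.11×10^-5 = 1.891×10^7 Pa.

18.9 MPa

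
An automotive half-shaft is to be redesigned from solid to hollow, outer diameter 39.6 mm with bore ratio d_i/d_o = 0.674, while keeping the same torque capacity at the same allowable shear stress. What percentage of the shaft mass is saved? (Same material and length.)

Equal τ_max and T ⇒ the solid shaft needs d_s³ = d_o³(1−k⁴), so d_s = 39.6·(1−0.674⁴)^(1/3) = 36.66 mm.
Area ratio A_h/A_s = d_o²(1−k²)/d_s² = (1−k²)/(1−k⁴)^(2/3) = 0.6366.
Mass saving = 1 − 0.6366 = 36.3 %.

36.3 %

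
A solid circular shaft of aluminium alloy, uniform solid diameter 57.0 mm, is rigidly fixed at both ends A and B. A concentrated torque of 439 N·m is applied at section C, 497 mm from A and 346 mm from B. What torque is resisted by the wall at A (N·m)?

180 N·m

With uniform GJ and both ends fixed, compatibility θ_AC = θ_CB gives T_A·a = T_B·b, together with T_A + T_B = T₀.
T_A = T₀·b/(a+b) = 439.0·346/843.0 = 180.2 N·m; T_B = 258.8 N·m.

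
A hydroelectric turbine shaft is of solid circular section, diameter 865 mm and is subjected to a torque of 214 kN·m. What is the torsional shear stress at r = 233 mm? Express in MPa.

0.907 MPa

J = πd⁴/32 = π(0.865)⁴/32 = 0.05496 m⁴.
Shear stress varies linearly with radius: τ = T·r/J = 214000 × 0.233 / 0.05496 = 9.072×10^5 Pa.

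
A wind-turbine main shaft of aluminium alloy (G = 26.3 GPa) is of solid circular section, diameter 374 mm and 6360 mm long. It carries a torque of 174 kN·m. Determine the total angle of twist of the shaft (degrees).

J = πd⁴/32 = π(0.374)⁴/32 = 1.921×10^-3 m⁴.
θ = T·L/(G·J) = 174000 × 6.36 / (26.3×10⁹ × 1.921×10^-3) = 0.02191 rad.

1.26°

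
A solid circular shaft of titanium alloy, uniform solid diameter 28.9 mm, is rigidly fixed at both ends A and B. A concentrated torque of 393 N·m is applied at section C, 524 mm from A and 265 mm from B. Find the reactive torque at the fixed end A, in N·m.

With uniform GJ and both ends fixed, compatibility θ_AC = θ_CB gives T_A·a = T_B·b, together with T_A + T_B = T₀.
T_A = T₀·b/(a+b) = 393.0·265/789.0 = 132.0 N·m; T_B = 261.0 N·m.

132 N·m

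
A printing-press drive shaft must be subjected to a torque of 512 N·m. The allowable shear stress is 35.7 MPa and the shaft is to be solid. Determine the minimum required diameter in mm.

41.8 mm

For a solid shaft τ_max = 16T/(πd³), so d = (16T/(π τ_allow))^(1/3) = (16·512.0/(π·3.57×10^7))^(1/3) = 0.04180 m.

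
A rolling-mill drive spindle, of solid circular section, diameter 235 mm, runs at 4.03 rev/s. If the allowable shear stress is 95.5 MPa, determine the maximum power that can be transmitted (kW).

J = πd⁴/32 = π(0.235)⁴/32 = 2.994×10^-4 m⁴.
T_max = τ_allow·J/r = 9.55×10^7 × 2.994×10^-4 / 0.117 = 243400 N·m.
ω = 2π·4.03 = 25.32 rad/s, so P_max = T_max·ω = 6.162×10^6 W.

6160 kW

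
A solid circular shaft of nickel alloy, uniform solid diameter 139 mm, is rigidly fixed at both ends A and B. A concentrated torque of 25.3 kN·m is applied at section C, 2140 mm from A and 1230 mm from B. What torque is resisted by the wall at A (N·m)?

9230 N·m

With uniform GJ and both ends fixed, compatibility θ_AC = θ_CB gives T_A·a = T_B·b, together with T_A + T_B = T₀.
T_A = T₀·b/(a+b) = 25300·1230/3370 = 9234 N·m; T_B = 16070 N·m.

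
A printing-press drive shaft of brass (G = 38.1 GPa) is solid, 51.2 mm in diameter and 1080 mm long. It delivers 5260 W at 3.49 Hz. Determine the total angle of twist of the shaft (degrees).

ω = 2π·3.49 = 21.93 rad/s, so T = P/ω = 5260 / 21.93 = 239.9 N·m.
J = πd⁴/32 = π(0.0512)⁴/32 = 6.747×10^-7 m⁴.
θ = T·L/(G·J) = 239.9 × 1.08 / (38.1×10⁹ × 6.747×10^-7) = 0.01008 rad.

0.577°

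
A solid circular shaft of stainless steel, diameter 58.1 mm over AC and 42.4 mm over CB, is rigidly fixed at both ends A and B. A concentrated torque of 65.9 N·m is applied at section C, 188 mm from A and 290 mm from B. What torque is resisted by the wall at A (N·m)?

55.7 N·m

Compatibility: T_A·a/J_AC = T_B·b/J_CB with T_A + T_B = T₀.
J_AC = 1.12×10^-6 m⁴, J_CB = 3.17×10^-7 m⁴, so T_A = T₀·(J_AC/a)/((J_AC/a)+(J_CB/b)) = 55.66 N·m, T_B = 10.24 N·m.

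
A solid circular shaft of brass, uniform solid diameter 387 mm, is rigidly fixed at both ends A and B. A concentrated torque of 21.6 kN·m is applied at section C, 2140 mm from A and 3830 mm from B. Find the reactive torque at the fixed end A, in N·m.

With uniform GJ and both ends fixed, compatibility θ_AC = θ_CB gives T_A·a = T_B·b, together with T_A + T_B = T₀.
T_A = T₀·b/(a+b) = 21600·3830/5970 = 13860 N·m; T_B = 7743 N·m.

13900 N·m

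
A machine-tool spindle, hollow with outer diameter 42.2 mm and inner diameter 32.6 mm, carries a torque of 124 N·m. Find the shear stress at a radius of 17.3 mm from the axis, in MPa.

10.7 MPa

J = π(d_o⁴ − d_i⁴)/32 = π(0.0422⁴ − 0.0326⁴)/32 = 2.005×10^-7 m⁴.
Shear stress varies linearly with radius: τ = T·r/J = 124.0 × 0.0173 / 2.005×10^-7 = 1.070×10^7 Pa.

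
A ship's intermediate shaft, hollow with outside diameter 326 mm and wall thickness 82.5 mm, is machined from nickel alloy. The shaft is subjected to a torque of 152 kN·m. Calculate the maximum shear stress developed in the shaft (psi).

3450 psi

J = π(d_o⁴ − d_i⁴)/32 = π(0.326⁴ − 0.161⁴)/32 = 1.043×10^-3 m⁴.
τ_max = T·r/J = 152000 × 0.163 / 1.043×10^-3 = 2.376×10^7 Pa.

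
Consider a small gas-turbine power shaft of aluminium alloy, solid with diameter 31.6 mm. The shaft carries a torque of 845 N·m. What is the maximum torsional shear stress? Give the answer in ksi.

J = πd⁴/32 = π(0.0316)⁴/32 = 9.789×10^-8 m⁴.
τ_max = T·r/J = 845.0 × 0.0158 / 9.789×10^-8 = 1.364×10^8 Pa.

19.8 ksi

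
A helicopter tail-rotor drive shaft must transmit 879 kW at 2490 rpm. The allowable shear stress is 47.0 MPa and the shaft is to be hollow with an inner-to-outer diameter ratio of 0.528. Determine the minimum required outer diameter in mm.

73.4 mm

ω = 2π·2490/60 = 260.8 rad/s, so T = P/ω = 879×10³ / 260.8 = 3371 N·m.
For a hollow shaft with d_i/d_o = 0.528: τ_max = 16T/(π d_o³ (1−k⁴)), so d_o = [16T/(π τ_allow (1−k⁴))]^(1/3) = [16·3371/(π·4.70×10^7·0.9223)]^(1/3) = 0.07344 m.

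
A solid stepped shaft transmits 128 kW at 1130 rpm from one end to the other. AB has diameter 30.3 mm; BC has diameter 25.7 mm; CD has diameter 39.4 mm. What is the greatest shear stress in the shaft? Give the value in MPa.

ω = 2π·1130/60 = 118.3 rad/s, so T = P/ω = 128×10³ / 118.3 = 1082 N·m.
Under the same torque, τ_max = 16T/(πd³) is largest where d is smallest — segment BC (d = 25.7 mm).
τ_max = 16·1082/(π·(0.0257)³) = 3.245×10^8 Pa.

325 MPa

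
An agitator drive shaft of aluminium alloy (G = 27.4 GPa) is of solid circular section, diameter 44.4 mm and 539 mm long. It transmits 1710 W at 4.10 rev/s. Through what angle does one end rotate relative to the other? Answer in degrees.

0.196°

ω = 2π·4.10 = 25.76 rad/s, so T = P/ω = 1710 / 25.76 = 66.38 N·m.
J = πd⁴/32 = π(0.0444)⁴/32 = 3.815×10^-7 m⁴.
θ = T·L/(G·J) = 66.38 × 0.539 / (27.4×10⁹ × 3.815×10^-7) = 3.422×10^-3 rad.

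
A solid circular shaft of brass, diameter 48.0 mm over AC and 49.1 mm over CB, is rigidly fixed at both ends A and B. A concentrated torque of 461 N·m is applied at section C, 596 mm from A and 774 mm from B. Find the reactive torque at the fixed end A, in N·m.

250 N·m

Compatibility: T_A·a/J_AC = T_B·b/J_CB with T_A + T_B = T₀.
J_AC = 5.21×10^-7 m⁴, J_CB = 5.71×10^-7 m⁴, so T_A = T₀·(J_AC/a)/((J_AC/a)+(J_CB/b)) = 250.1 N·m, T_B = 210.9 N·m.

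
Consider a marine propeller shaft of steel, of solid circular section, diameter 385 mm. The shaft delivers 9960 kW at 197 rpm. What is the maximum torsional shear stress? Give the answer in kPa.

ω = 2π·197/60 = 20.63 rad/s, so T = P/ω = 9960×10³ / 20.63 = 482800 N·m.
J = πd⁴/32 = π(0.385)⁴/32 = 2.157×10^-3 m⁴.
τ_max = T·r/J = 482800 × 0.193 / 2.157×10^-3 = 4.309×10^7 Pa.

43100 kPa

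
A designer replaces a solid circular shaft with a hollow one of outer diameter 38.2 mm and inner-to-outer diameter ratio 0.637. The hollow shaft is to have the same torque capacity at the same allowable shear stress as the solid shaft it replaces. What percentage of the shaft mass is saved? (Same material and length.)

33.0 %

Equal τ_max and T ⇒ the solid shaft needs d_s³ = d_o³(1−k⁴), so d_s = 38.2·(1−0.637⁴)^(1/3) = 35.98 mm.
Area ratio A_h/A_s = d_o²(1−k²)/d_s² = (1−k²)/(1−k⁴)^(2/3) = 0.6700.
Mass saving = 1 − 0.6700 = 33.0 %.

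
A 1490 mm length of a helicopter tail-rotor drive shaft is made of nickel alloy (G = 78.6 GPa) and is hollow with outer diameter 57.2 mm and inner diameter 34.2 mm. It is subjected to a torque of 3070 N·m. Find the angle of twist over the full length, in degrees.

3.64°

J = π(d_o⁴ − d_i⁴)/32 = π(0.0572⁴ − 0.0342⁴)/32 = 9.166×10^-7 m⁴.
θ = T·L/(G·J) = 3070 × 1.49 / (78.6×10⁹ × 9.166×10^-7) = 0.06349 rad.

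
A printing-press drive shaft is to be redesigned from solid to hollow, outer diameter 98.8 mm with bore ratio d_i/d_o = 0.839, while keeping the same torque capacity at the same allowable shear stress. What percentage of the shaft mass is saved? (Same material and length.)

Equal τ_max and T ⇒ the solid shaft needs d_s³ = d_o³(1−k⁴), so d_s = 98.8·(1−0.839⁴)^(1/3) = 78.65 mm.
Area ratio A_h/A_s = d_o²(1−k²)/d_s² = (1−k²)/(1−k⁴)^(2/3) = 0.4672.
Mass saving = 1 − 0.4672 = 53.3 %.

53.3 %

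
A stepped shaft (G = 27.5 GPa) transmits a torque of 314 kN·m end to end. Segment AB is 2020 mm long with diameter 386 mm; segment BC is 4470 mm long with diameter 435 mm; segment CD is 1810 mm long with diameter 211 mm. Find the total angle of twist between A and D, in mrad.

131 mrad

J_AB = π(0.386)⁴/32 = 2.18×10^-3 m⁴; J_BC = π(0.435)⁴/32 = 3.52×10^-3 m⁴; J_CD = π(0.211)⁴/32 = 1.95×10^-4 m⁴.
θ = (T/G)·Σ L_i/J_i = (314000/27.5×10⁹)·(2.02/2.18×10^-3 + 4.47/3.52×10^-3 + 1.81/1.95×10^-4) = 0.1313 rad.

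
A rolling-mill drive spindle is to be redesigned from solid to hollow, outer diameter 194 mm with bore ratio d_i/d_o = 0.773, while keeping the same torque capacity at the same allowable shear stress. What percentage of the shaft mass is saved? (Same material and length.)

Equal τ_max and T ⇒ the solid shaft needs d_s³ = d_o³(1−k⁴), so d_s = 194·(1−0.773⁴)^(1/3) = 167.4 mm.
Area ratio A_h/A_s = d_o²(1−k²)/d_s² = (1−k²)/(1−k⁴)^(2/3) = 0.5403.
Mass saving = 1 − 0.5403 = 46.0 %.

46.0 %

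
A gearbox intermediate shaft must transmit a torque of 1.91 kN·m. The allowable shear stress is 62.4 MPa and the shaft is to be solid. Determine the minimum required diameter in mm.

For a solid shaft τ_max = 16T/(πd³), so d = (16T/(π τ_allow))^(1/3) = (16·1910/(π·6.24×10^7))^(1/3) = 0.05382 m.

53.8 mm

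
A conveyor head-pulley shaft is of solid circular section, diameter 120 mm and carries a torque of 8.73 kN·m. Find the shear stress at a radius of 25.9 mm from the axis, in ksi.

1.61 ksi

J = πd⁴/32 = π(0.120)⁴/32 = 2.036×10^-5 m⁴.
Shear stress varies linearly with radius: τ = T·r/J = 8730 × 0.0259 / 2.036×10^-5 = 1.111×10^7 Pa.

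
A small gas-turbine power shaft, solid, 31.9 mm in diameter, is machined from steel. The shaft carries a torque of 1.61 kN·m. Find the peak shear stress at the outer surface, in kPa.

253000 kPa

J = πd⁴/32 = π(0.0319)⁴/32 = 1.017×10^-7 m⁴.
τ_max = T·r/J = 1610 × 0.0159 / 1.017×10^-7 = 2.526×10^8 Pa.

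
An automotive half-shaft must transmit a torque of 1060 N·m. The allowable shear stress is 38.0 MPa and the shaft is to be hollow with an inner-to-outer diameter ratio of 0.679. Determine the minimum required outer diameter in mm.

56.5 mm

For a hollow shaft with d_i/d_o = 0.679: τ_max = 16T/(π d_o³ (1−k⁴)), so d_o = [16T/(π τ_allow (1−k⁴))]^(1/3) = [16·1060/(π·3.80×10^7·0.7874)]^(1/3) = 0.05651 m.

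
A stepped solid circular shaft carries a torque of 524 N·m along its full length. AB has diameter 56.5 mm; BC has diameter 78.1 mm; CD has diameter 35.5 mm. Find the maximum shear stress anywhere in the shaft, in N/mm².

Under the same torque, τ_max = 16T/(πd³) is largest where d is smallest — segment CD (d = 35.5 mm).
τ_max = 16·524.0/(π·(0.0355)³) = 5.965×10^7 Pa.

59.7 N/mm²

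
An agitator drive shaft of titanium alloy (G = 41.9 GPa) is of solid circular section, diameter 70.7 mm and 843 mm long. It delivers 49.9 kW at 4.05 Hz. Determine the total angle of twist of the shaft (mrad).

ω = 2π·4.05 = 25.45 rad/s, so T = P/ω = 49.9×10³ / 25.45 = 1961 N·m.
J = πd⁴/32 = π(0.0707)⁴/32 = 2.453×10^-6 m⁴.
θ = T·L/(G·J) = 1961 × 0.843 / (41.9×10⁹ × 2.453×10^-6) = 0.01608 rad.

16.1 mrad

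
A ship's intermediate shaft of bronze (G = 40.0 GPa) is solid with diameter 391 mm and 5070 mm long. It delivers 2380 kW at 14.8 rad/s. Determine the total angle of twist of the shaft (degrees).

0.509°

ω = 14.8 rad/s, so T = P/ω = 2380×10³ / 14.80 = 160800 N·m.
J = πd⁴/32 = π(0.391)⁴/32 = 2.295×10^-3 m⁴.
θ = T·L/(G·J) = 160800 × 5.07 / (40.0×10⁹ × 2.295×10^-3) = 8.883×10^-3 rad.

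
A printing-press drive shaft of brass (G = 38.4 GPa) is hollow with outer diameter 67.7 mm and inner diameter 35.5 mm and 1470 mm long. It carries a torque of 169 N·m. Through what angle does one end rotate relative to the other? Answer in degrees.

0.194°

J = π(d_o⁴ − d_i⁴)/32 = π(0.0677⁴ − 0.0355⁴)/32 = 1.906×10^-6 m⁴.
θ = T·L/(G·J) = 169.0 × 1.47 / (38.4×10⁹ × 1.906×10^-6) = 3.394×10^-3 rad.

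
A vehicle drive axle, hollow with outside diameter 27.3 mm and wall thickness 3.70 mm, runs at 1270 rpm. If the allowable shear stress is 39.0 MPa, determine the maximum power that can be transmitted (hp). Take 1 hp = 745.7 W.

J = π(d_o⁴ − d_i⁴)/32 = π(0.0273⁴ − 0.0199⁴)/32 = 3.914×10^-8 m⁴.
T_max = τ_allow·J/r = 3.90×10^7 × 3.914×10^-8 / 0.0137 = 111.8 N·m.
ω = 2π·1270/60 = 133.0 rad/s, so P_max = T_max·ω = 1.487×10^4 W.

19.9 hp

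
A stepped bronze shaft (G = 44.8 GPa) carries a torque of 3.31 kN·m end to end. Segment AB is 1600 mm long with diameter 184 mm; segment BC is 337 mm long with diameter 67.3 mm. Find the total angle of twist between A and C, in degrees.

J_AB = π(0.184)⁴/32 = 1.13×10^-4 m⁴; J_BC = π(0.0673)⁴/32 = 2.01×10^-6 m⁴.
θ = (T/G)·Σ L_i/J_i = (3310/44.8×10⁹)·(1.60/1.13×10^-4 + 0.337/2.01×10^-6) = 0.01341 rad.

0.769°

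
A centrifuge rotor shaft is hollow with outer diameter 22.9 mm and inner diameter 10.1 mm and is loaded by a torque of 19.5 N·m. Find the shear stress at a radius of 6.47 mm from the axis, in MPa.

4.86 MPa

J = π(d_o⁴ − d_i⁴)/32 = π(0.0229⁴ − 0.0101⁴)/32 = 2.598×10^-8 m⁴.
Shear stress varies linearly with radius: τ = T·r/J = 19.50 × 0.00647 / 2.598×10^-8 = 4.857×10^6 Pa.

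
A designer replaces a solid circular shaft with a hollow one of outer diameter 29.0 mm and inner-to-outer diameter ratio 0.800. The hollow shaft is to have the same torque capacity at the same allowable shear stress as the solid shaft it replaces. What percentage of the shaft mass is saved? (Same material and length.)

48.8 %

Equal τ_max and T ⇒ the solid shaft needs d_s³ = d_o³(1−k⁴), so d_s = 29.0·(1−0.800⁴)^(1/3) = 24.33 mm.
Area ratio A_h/A_s = d_o²(1−k²)/d_s² = (1−k²)/(1−k⁴)^(2/3) = 0.5115.
Mass saving = 1 − 0.5115 = 48.8 %.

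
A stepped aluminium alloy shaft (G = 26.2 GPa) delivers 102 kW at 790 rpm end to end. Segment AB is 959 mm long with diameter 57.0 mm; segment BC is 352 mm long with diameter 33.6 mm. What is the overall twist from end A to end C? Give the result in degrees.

ω = 2π·790/60 = 82.73 rad/s, so T = P/ω = 102×10³ / 82.73 = 1233 N·m.
J_AB = π(0.0570)⁴/32 = 1.04×10^-6 m⁴; J_BC = π(0.0336)⁴/32 = 1.25×10^-7 m⁴.
θ = (T/G)·Σ L_i/J_i = (1233/26.2×10⁹)·(0.959/1.04×10^-6 + 0.352/1.25×10^-7) = 0.1759 rad.

10.1°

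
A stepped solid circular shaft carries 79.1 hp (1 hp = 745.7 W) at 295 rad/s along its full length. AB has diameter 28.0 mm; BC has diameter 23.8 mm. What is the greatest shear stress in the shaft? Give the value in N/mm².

75.5 N/mm²

ω = 295 rad/s, so T = P/ω = 79.1×745.7 / 295.0 = 199.9 N·m.
Under the same torque, τ_max = 16T/(πd³) is largest where d is smallest — segment BC (d = 23.8 mm).
τ_max = 16·199.9/(π·(0.0238)³) = 7.554×10^7 Pa.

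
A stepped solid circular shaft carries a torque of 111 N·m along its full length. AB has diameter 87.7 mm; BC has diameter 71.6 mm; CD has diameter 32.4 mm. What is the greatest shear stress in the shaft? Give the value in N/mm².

Under the same torque, τ_max = 16T/(πd³) is largest where d is smallest — segment CD (d = 32.4 mm).
τ_max = 16·111.0/(π·(0.0324)³) = 1.662×10^7 Pa.

16.6 N/mm²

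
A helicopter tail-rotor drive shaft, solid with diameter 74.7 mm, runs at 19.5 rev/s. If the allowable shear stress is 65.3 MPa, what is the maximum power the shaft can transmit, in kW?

655 kW

J = πd⁴/32 = π(0.0747)⁴/32 = 3.057×10^-6 m⁴.
T_max = τ_allow·J/r = 6.53×10^7 × 3.057×10^-6 / 0.0374 = 5344 N·m.
ω = 2π·19.5 = 122.5 rad/s, so P_max = T_max·ω = 6.548×10^5 W.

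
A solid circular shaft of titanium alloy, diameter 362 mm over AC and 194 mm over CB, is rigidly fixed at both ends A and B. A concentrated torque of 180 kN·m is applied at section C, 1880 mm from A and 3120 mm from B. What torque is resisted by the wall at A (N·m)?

Compatibility: T_A·a/J_AC = T_B·b/J_CB with T_A + T_B = T₀.
J_AC = 1.69×10^-3 m⁴, J_CB = 1.39×10^-4 m⁴, so T_A = T₀·(J_AC/a)/((J_AC/a)+(J_CB/b)) = 171500 N·m, T_B = 8523 N·m.

171000 N·m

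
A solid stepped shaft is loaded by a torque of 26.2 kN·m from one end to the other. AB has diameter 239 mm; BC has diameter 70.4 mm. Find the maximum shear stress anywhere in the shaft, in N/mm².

382 N/mm²

Under the same torque, τ_max = 16T/(πd³) is largest where d is smallest — segment BC (d = 70.4 mm).
τ_max = 16·26200/(π·(0.0704)³) = 3.824×10^8 Pa.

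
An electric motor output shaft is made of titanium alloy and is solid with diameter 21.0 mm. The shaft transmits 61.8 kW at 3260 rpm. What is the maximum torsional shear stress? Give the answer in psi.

14400 psi

ω = 2π·3260/60 = 341.4 rad/s, so T = P/ω = 61.8×10³ / 341.4 = 181.0 N·m.
J = πd⁴/32 = π(0.0210)⁴/32 = 1.909×10^-8 m⁴.
τ_max = T·r/J = 181.0 × 0.0105 / 1.909×10^-8 = 9.955×10^7 Pa.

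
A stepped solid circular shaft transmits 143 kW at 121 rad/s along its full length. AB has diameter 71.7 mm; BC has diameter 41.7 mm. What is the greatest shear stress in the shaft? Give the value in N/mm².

ω = 121 rad/s, so T = P/ω = 143×10³ / 121.0 = 1182 N·m.
Under the same torque, τ_max = 16T/(πd³) is largest where d is smallest — segment BC (d = 41.7 mm).
τ_max = 16·1182/(π·(0.0417)³) = 8.301×10^7 Pa.

83.0 N/mm²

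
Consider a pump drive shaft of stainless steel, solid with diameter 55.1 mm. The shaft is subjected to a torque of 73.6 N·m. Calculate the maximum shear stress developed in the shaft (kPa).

2240 kPa

J = πd⁴/32 = π(0.0551)⁴/32 = 9.049×10^-7 m⁴.
τ_max = T·r/J = 73.60 × 0.0276 / 9.049×10^-7 = 2.241×10^6 Pa.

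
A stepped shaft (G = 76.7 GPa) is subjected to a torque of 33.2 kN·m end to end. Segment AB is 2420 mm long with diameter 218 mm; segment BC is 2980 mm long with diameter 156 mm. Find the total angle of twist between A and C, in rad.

0.0269 rad

J_AB = π(0.218)⁴/32 = 2.22×10^-4 m⁴; J_BC = π(0.156)⁴/32 = 5.81×10^-5 m⁴.
θ = (T/G)·Σ L_i/J_i = (33200/76.7×10⁹)·(2.42/2.22×10^-4 + 2.98/5.81×10^-5) = 0.02691 rad.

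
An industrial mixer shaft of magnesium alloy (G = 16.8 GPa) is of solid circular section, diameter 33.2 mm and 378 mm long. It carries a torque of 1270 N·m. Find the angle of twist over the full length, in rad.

0.240 rad

J = πd⁴/32 = π(0.0332)⁴/32 = 1.193×10^-7 m⁴.
θ = T·L/(G·J) = 1270 × 0.378 / (16.8×10⁹ × 1.193×10^-7) = 0.2396 rad.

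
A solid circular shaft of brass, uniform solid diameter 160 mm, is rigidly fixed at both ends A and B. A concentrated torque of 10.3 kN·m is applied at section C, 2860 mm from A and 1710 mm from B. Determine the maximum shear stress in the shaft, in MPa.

8.01 MPa

With uniform GJ and both ends fixed, compatibility θ_AC = θ_CB gives T_A·a = T_B·b, together with T_A + T_B = T₀.
T_A = T₀·b/(a+b) = 10300·1710/4570 = 3854 N·m; T_B = 6446 N·m.
τ in each portion: τ_AC = 4.79×10^6 Pa, τ_CB = 8.01×10^6 Pa; maximum is in CB.
τ_max = T_CB·r/J = 6446·0.0800/6.43×10^-5 = 8.015×10^6 Pa.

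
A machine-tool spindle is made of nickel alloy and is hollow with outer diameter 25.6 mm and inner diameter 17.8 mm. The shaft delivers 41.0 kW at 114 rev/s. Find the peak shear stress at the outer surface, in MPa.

22.7 MPa

ω = 2π·114 = 716.3 rad/s, so T = P/ω = 41.0×10³ / 716.3 = 57.24 N·m.
J = π(d_o⁴ − d_i⁴)/32 = π(0.0256⁴ − 0.0178⁴)/32 = 3.231×10^-8 m⁴.
τ_max = T·r/J = 57.24 × 0.0128 / 3.231×10^-8 = 2.268×10^7 Pa.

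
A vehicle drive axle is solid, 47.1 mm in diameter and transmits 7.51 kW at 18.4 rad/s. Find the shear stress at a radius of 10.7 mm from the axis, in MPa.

ω = 18.4 rad/s, so T = P/ω = 7.51×10³ / 18.40 = 408.2 N·m.
J = πd⁴/32 = π(0.0471)⁴/32 = 4.832×10^-7 m⁴.
Shear stress varies linearly with radius: τ = T·r/J = 408.2 × 0.0107 / 4.832×10^-7 = 9.039×10^6 Pa.

9.04 MPa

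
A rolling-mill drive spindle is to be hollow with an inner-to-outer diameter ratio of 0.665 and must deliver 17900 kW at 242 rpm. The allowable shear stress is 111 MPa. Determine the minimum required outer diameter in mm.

343 mm

ω = 2π·242/60 = 25.34 rad/s, so T = P/ω = 17900×10³ / 25.34 = 706300 N·m.
For a hollow shaft with d_i/d_o = 0.665: τ_max = 16T/(π d_o³ (1−k⁴)), so d_o = [16T/(π τ_allow (1−k⁴))]^(1/3) = [16·706300/(π·1.11×10^8·0.8044)]^(1/3) = 0.3428 m.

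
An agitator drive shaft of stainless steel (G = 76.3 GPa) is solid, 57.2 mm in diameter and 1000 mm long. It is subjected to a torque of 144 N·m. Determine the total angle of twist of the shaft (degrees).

0.103°

J = πd⁴/32 = π(0.0572)⁴/32 = 1.051×10^-6 m⁴.
θ = T·L/(G·J) = 144.0 × 1.00 / (76.3×10⁹ × 1.051×10^-6) = 1.796×10^-3 rad.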